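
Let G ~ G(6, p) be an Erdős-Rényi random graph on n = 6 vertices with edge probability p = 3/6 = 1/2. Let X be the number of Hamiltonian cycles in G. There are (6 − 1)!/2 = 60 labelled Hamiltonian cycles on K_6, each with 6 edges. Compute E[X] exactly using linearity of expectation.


K_6 has (6 − 1)!/2 = 60 labelled Hamiltonian cycles.
For each such Hamiltonian cycle H, let X_H = 1 if all 6 edges of H are present in G. Then P[X_H = 1] = p^{6} = (1/2)^{6} = 1/64.
By linearity of expectation: E[X] = Σ_H E[X_H] = 60 · p^{6} = 60 · 1/64 = 15/16.
Numerically: E[X] ≈ 0.9375.

E[X] = 60 · (1/2)^{6} = 15/16 ≈ 0.9375.


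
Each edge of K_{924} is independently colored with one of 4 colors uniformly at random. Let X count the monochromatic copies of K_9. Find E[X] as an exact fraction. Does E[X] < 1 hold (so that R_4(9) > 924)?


E[X] = C(924, 9) · 4^{1 − 36} = 1301104023557231577684 · 4^{−35} = 1301104023557231577684/1180591620717411303424.
As a reduced fraction: E[X] = 325276005889307894421/295147905179352825856 ≈ 1.102.
Is E[X] < 1? NO.
Since E[X] ≥ 1, the first-moment bound is inconclusive at n = 924; it does NOT by itself certify R_4(9) > 924.

E[X] = 325276005889307894421/295147905179352825856 ≈ 1.102; E[X] ≥ 1; first-moment method inconclusive here.


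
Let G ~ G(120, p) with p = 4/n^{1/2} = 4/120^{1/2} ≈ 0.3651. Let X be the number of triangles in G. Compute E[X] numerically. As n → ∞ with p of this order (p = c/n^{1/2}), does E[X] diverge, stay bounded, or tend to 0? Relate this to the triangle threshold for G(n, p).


Number of potential triangles: C(120, 3) = 280840.
Each occurs with probability p³ ≈ (0.3651)³ ≈ 4.868645e-02.
By linearity: E[X] = C(120, 3)·p³ ≈ 280840 · 4.868645e-02 ≈ 13673.1025.
Since α = 1/2 < 1, p = c/n^{1/2} ≫ 1/n is above the triangle threshold p ~ 1/n. Asymptotically E[X] ~ (c³/6)·n^{3(1−α)} = (4³/6)·n^{1.5} → ∞; triangles are abundant w.h.p.

E[X] ≈ 13673.1025; in regime p = Θ(1/n^{1/2}) E[X] diverges (above the triangle threshold p ~ 1/n).


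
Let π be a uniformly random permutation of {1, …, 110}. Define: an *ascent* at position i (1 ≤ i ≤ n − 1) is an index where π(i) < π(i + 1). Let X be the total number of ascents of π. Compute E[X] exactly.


Write X = Σ X_I over i = 1, …, 109, with X_I the indicator of one ascent.
There are 109 indicators.
For each fixed i, the pair (π(i), π(i+1)) is a uniformly random ordered pair of distinct values from {1, …, 110}; by symmetry P[π(i) < π(i+1)] = 1/2.
By linearity: E[X] = 109 · (1/2) = (110 − 1) · (1/2) = 109/2 ≈ 54.5000.

E[X] = 109/2 = 54.5000.


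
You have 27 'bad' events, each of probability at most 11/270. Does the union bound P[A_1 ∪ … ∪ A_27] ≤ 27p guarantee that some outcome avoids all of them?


Union bound: P[∪_{i=1}^{27} A_i] ≤ Σ_i P[A_i] ≤ 27·p = 27·(11/270) = 11/10.
Numerically: 11/10 ≈ 1.1000000.
Is 11/10 < 1? NO.
Since the bound 11/10 is ≥ 1, the union bound is uninformative here; it does NOT by itself certify existence.

27·p = 11/10 ≈ 1.1000000; existence NOT certified by the union bound.


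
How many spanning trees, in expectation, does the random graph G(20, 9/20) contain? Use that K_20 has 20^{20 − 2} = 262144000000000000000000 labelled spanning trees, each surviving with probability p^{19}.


K_20 has 20^{20 − 2} = 262144000000000000000000 labelled spanning trees.
For each such spanning tree H, let X_H = 1 if all 19 edges of H are present in G. Then P[X_H = 1] = p^{19} = (9/20)^{19} = 1350851717672992089/5242880000000000000000000.
By linearity of expectation: E[X] = Σ_H E[X_H] = 262144000000000000000000 · p^{19} = 262144000000000000000000 · 1350851717672992089/5242880000000000000000000 = 1350851717672992089/20.
Numerically: E[X] ≈ 6.754e+16.

E[X] = 262144000000000000000000 · (9/20)^{19} = 1350851717672992089/20 ≈ 6.754e+16.


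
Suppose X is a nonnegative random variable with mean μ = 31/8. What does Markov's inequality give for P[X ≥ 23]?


μ = E[X] = 31/8, a = 23.
Markov: P[X ≥ 23] ≤ μ/a = (31/8)/23 = 31/184.
Numerically: ≈ 0.168.
(Since a = 23 > μ = 3.875, the bound 31/184 is < 1 and informative.)

P[X ≥ 23] ≤ 31/184 ≈ 0.168.


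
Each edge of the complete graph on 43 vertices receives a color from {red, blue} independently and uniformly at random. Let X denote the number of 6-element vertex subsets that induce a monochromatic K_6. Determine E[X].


Let X = Σ_S X_S over the C(43, 6) = 6096454 subsets S of size 6, where X_S = 1 if the K_6 on S is monochromatic.
For a fixed S, the K_6 on S has C(6, 2) = 15 edges. P[all 15 edges red] = (1/2)^15, and likewise for blue, so P[monochromatic] = 2·(1/2)^15 = 2^{1 − 15} = 1/16384.
By linearity: E[X] = C(43, 6) · 2^{1 − 15} = 6096454 · 1/16384 = 3048227/8192.
Numerically: E[X] ≈ 372.098022.

E[X] = C(43,6)·2^(1−C(6,2)) = 3048227/8192 ≈ 372.098022.


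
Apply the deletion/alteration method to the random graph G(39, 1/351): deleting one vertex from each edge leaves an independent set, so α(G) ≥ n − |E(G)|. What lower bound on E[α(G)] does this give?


E[|E(G)|] = C(39, 2)·p = 741 · (1/351) = 19/9.
E[α(G)] ≥ n − E[|E(G)|] = 39 − 19/9 = 332/9.
Numerically: ≈ 36.88889.
(This is only a lower bound; the true E[α(G)] may be larger.)

E[α(G)] ≥ 332/9 ≈ 36.88889.


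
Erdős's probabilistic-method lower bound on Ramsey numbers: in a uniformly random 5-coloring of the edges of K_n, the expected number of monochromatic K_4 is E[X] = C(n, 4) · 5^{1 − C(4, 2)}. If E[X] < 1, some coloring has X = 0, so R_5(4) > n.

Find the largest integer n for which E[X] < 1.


We need C(n, 4) · 5^{1 − 6} < 1, i.e. C(n, 4) < 5^{6 − 1} = 3125.
Check values of n near the boundary:
  n = 17: C(17, 4) = 2380; 2380 < 3125? YES
  n = 18: C(18, 4) = 3060; 3060 < 3125? YES
  n = 19: C(19, 4) = 3876; 3876 < 3125? NO
  n = 20: C(20, 4) = 4845; 4845 < 3125? NO
The largest n with C(n, 4) < 3125 is n = 18 (where E[X] = 612/625 ≈ 0.9792). Hence R_5(4) > 18, i.e. R_5(4) ≥ 19.

Largest n = 18; hence R_5(4) > 18.


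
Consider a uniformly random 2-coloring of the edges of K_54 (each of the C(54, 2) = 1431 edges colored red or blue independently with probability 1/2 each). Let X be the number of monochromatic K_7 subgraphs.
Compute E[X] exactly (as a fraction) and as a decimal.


Let X = Σ_S X_S over the C(54, 7) = 177100560 subsets S of size 7, where X_S = 1 if the K_7 on S is monochromatic.
For a fixed S, the K_7 on S has C(7, 2) = 21 edges. P[all 21 edges red] = (1/2)^21, and likewise for blue, so P[monochromatic] = 2·(1/2)^21 = 2^{1 − 21} = 1/1048576.
Summing: E[X] = C(54, 7) · 2^{1 − 21} = 177100560 · 1/1048576 = 11068785/65536.
Numerically: E[X] ≈ 168.8963.

E[X] = C(54,7)·2^(1−C(7,2)) = 11068785/65536 ≈ 168.8963.


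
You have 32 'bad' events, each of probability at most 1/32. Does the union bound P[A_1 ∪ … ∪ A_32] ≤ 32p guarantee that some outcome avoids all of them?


Union bound: P[∪_{i=1}^{32} A_i] ≤ Σ_i P[A_i] ≤ 32·p = 32·(1/32) = 1.
Numerically: 1 ≈ 1.000000.
Is 1 < 1? NO.
Since the bound 1 is ≥ 1, the union bound is uninformative here; it does NOT by itself certify existence.

32·p = 1 ≈ 1.000000; existence NOT certified by the union bound.


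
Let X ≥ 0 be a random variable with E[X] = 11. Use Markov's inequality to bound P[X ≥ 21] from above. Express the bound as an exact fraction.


μ = E[X] = 11, a = 21.
Markov: P[X ≥ 21] ≤ μ/a = (11)/21 = 11/21.
Numerically: ≈ 0.5238.
(Since a = 21 > μ = 11.0000, the bound 11/21 is < 1 and informative.)

P[X ≥ 21] ≤ 11/21 ≈ 0.5238.


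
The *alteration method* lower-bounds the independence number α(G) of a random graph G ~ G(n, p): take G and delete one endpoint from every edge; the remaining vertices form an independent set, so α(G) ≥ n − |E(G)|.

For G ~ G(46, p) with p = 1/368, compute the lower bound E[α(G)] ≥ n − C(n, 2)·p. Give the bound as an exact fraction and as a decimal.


E[|E(G)|] = C(46, 2)·p = 1035 · (1/368) = 45/16.
E[α(G)] ≥ n − E[|E(G)|] = 46 − 45/16 = 691/16.
Numerically: ≈ 43.18750.
(This is only a lower bound; the true E[α(G)] may be larger.)

E[α(G)] ≥ 691/16 ≈ 43.18750.


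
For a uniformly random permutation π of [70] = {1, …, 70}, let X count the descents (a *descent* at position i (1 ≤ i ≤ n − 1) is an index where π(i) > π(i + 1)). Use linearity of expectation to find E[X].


Write X = Σ X_I over i = 1, …, 69, with X_I the indicator of one descent.
There are 69 indicators.
For each fixed i, the pair (π(i), π(i+1)) is a uniformly random ordered pair of distinct values from {1, …, 70}; by symmetry P[π(i) > π(i+1)] = 1/2.
By linearity: E[X] = 69 · (1/2) = (70 − 1) · (1/2) = 69/2 ≈ 34.500000.

E[X] = 69/2 = 34.500000.


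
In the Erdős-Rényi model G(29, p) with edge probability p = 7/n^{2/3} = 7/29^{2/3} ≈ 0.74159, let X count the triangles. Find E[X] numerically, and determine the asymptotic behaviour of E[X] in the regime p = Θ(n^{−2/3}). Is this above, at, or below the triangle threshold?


Number of potential triangles: C(29, 3) = 3654.
Each occurs with probability p³ ≈ (0.74159)³ ≈ 4.0784780e-01.
By linearity: E[X] = C(29, 3)·p³ ≈ 3654 · 4.0784780e-01 ≈ 1490.27586.
Since α = 2/3 < 1, p = c/n^{2/3} ≫ 1/n is above the triangle threshold p ~ 1/n. Asymptotically E[X] ~ (c³/6)·n^{3(1−α)} = (7³/6)·n^{1} → ∞; triangles are abundant w.h.p.

E[X] ≈ 1490.27586; in regime p = Θ(1/n^{2/3}) E[X] diverges (above the triangle threshold p ~ 1/n).


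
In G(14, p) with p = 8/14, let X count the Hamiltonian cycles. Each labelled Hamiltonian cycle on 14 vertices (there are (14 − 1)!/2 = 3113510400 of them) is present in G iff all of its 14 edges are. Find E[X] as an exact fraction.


K_14 has (14 − 1)!/2 = 3113510400 labelled Hamiltonian cycles.
For each such Hamiltonian cycle H, let X_H = 1 if all 14 edges of H are present in G. Then P[X_H = 1] = p^{14} = (4/7)^{14} = 268435456/678223072849.
By linearity: E[X] = Σ_H E[X_H] = 3113510400 · p^{14} = 3113510400 · 268435456/678223072849 = 119396654854963200/96889010407.
Numerically: E[X] ≈ 1.2323e+06.

E[X] = 3113510400 · (4/7)^{14} = 119396654854963200/96889010407 ≈ 1.2323e+06.


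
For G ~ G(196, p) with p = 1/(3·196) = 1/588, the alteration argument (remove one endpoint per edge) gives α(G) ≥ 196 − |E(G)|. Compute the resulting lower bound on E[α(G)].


E[|E(G)|] = C(196, 2)·p = 19110 · (1/588) = 65/2.
E[α(G)] ≥ n − E[|E(G)|] = 196 − 65/2 = 327/2.
Numerically: ≈ 163.50000.
(This is only a lower bound; the true E[α(G)] may be larger.)

E[α(G)] ≥ 327/2 ≈ 163.50000.


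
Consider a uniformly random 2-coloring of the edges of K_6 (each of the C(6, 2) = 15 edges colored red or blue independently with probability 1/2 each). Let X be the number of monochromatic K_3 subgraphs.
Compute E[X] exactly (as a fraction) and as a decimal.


Let X = Σ_S X_S over the C(6, 3) = 20 subsets S of size 3, where X_S = 1 if the K_3 on S is monochromatic.
For a fixed S, the K_3 on S has C(3, 2) = 3 edges. P[all 3 edges red] = (1/2)^3, and likewise for blue, so P[monochromatic] = 2·(1/2)^3 = 2^{1 − 3} = 1/4.
Summing: E[X] = C(6, 3) · 2^{1 − 3} = 20 · 1/4 = 5.
Numerically: E[X] ≈ 5.00000.

E[X] = C(6,3)·2^(1−C(3,2)) = 5 ≈ 5.00000.


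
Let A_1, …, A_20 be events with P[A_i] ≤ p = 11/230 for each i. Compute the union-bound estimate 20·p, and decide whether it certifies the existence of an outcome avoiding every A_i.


Union bound: P[∪_{i=1}^{20} A_i] ≤ Σ_i P[A_i] ≤ 20·p = 20·(11/230) = 22/23.
Numerically: 22/23 ≈ 0.95652.
Is 22/23 < 1? YES.
Since P[∪ A_i] ≤ 22/23 < 1, the complement has P[∩ A_i^c] ≥ 1 − 22/23 = 1/23 > 0, so some outcome avoids every A_i.

20·p = 22/23 ≈ 0.95652; existence CERTIFIED by the union bound.


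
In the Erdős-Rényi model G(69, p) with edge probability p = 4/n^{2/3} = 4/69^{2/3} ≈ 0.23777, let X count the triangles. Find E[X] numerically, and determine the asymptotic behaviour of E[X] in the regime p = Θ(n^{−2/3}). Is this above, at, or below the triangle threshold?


Number of potential triangles: C(69, 3) = 52394.
Each occurs with probability p³ ≈ (0.23777)³ ≈ 1.3442554e-02.
By linearity: E[X] = C(69, 3)·p³ ≈ 52394 · 1.3442554e-02 ≈ 704.30918.
Since α = 2/3 < 1, p = c/n^{2/3} ≫ 1/n is above the triangle threshold p ~ 1/n. Asymptotically E[X] ~ (c³/6)·n^{3(1−α)} = (4³/6)·n^{1} → ∞; triangles are abundant w.h.p.

E[X] ≈ 704.30918; in regime p = Θ(1/n^{2/3}) E[X] diverges (above the triangle threshold p ~ 1/n).


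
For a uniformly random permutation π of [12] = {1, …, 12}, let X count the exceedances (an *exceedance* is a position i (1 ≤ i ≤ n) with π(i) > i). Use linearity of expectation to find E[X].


Write X = Σ_{i=1}^{12} X_i, where X_i = 1_{π(i) > i}.
For each fixed i, π(i) is uniform over {1, …, 12} (marginal of a uniform permutation), so P[π(i) > i] = (n − i)/n. Summing: Σ_{i=1}^{12} (n − i)/n = (0 + 1 + … + 11)/12 = 12(12 − 1)/(2·12) = (12 − 1)/2.
Hence E[X] = Σ_{i=1}^{12} (12 − i)/12 = 11/2 ≈ 5.50000.

E[X] = 11/2 = 5.50000.


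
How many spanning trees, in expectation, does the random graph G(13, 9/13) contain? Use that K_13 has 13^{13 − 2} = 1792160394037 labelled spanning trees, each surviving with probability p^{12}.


K_13 has 13^{13 − 2} = 1792160394037 labelled spanning trees.
For each such spanning tree H, let X_H = 1 if all 12 edges of H are present in G. Then P[X_H = 1] = p^{12} = (9/13)^{12} = 282429536481/23298085122481.
By linearity: E[X] = Σ_H E[X_H] = 1792160394037 · p^{12} = 1792160394037 · 282429536481/23298085122481 = 282429536481/13.
Numerically: E[X] ≈ 2.173e+10.

E[X] = 1792160394037 · (9/13)^{12} = 282429536481/13 ≈ 2.173e+10.


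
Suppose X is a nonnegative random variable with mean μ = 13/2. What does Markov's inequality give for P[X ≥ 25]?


μ = E[X] = 13/2, a = 25.
Markov: P[X ≥ 25] ≤ μ/a = (13/2)/25 = 13/50.
Numerically: ≈ 0.260.
(Since a = 25 > μ = 6.500, the bound 13/50 is < 1 and informative.)

P[X ≥ 25] ≤ 13/50 ≈ 0.260.


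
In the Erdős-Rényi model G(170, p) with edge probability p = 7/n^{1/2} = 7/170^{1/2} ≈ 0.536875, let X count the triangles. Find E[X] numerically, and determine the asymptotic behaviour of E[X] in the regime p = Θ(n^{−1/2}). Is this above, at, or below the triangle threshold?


Number of potential triangles: C(170, 3) = 804440.
Each occurs with probability p³ ≈ (0.536875)³ ≈ 1.54746465e-01.
By linearity: E[X] = C(170, 3)·p³ ≈ 804440 · 1.54746465e-01 ≈ 124484.246624.
Since α = 1/2 < 1, p = c/n^{1/2} ≫ 1/n is above the triangle threshold p ~ 1/n. Asymptotically E[X] ~ (c³/6)·n^{3(1−α)} = (7³/6)·n^{1.5} → ∞; triangles are abundant w.h.p.

E[X] ≈ 124484.246624; in regime p = Θ(1/n^{1/2}) E[X] diverges (above the triangle threshold p ~ 1/n).


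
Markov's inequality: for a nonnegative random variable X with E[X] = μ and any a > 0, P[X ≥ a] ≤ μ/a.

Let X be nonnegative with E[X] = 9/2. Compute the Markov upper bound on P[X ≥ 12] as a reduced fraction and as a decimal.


μ = E[X] = 9/2, a = 12.
Markov: P[X ≥ 12] ≤ μ/a = (9/2)/12 = 3/8.
Numerically: ≈ 0.375000.
(Since a = 12 > μ = 4.500000, the bound 3/8 is < 1 and informative.)

P[X ≥ 12] ≤ 3/8 ≈ 0.375000.


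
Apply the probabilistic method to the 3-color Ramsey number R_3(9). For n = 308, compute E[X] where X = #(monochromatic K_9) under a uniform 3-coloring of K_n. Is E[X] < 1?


E[X] = C(308, 9) · 3^{1 − 36} = 61088326838816200 · 3^{−35} = 61088326838816200/50031545098999707.
As a reduced fraction: E[X] = 61088326838816200/50031545098999707 ≈ 1.2209962.
Is E[X] < 1? NO.
Since E[X] ≥ 1, the first-moment bound is inconclusive at n = 308; it does NOT by itself certify R_3(9) > 308.

E[X] = 61088326838816200/50031545098999707 ≈ 1.2209962; E[X] ≥ 1; first-moment method inconclusive here.


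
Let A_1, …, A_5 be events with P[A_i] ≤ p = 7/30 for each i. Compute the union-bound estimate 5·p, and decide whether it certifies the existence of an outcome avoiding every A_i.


Union bound: P[∪_{i=1}^{5} A_i] ≤ Σ_i P[A_i] ≤ 5·p = 5·(7/30) = 7/6.
Numerically: 7/6 ≈ 1.1667.
Is 7/6 < 1? NO.
Since the bound 7/6 is ≥ 1, the union bound is uninformative here; it does NOT by itself certify existence.

5·p = 7/6 ≈ 1.1667; existence NOT certified by the union bound.


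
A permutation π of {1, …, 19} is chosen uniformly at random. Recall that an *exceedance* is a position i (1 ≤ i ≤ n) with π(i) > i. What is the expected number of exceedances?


Write X = Σ_{i=1}^{19} X_i, where X_i = 1_{π(i) > i}.
For each fixed i, π(i) is uniform over {1, …, 19} (marginal of a uniform permutation), so P[π(i) > i] = (n − i)/n. Summing: Σ_{i=1}^{19} (n − i)/n = (0 + 1 + … + 18)/19 = 19(19 − 1)/(2·19) = (19 − 1)/2.
Hence E[X] = Σ_{i=1}^{19} (19 − i)/19 = 9 ≈ 9.000000.

E[X] = 9 = 9.000000.


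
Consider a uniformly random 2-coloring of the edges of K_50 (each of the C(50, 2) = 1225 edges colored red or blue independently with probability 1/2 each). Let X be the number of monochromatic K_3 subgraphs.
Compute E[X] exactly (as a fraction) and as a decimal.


Let X = Σ_S X_S over the C(50, 3) = 19600 subsets S of size 3, where X_S = 1 if the K_3 on S is monochromatic.
For a fixed S, the K_3 on S has C(3, 2) = 3 edges. P[all 3 edges red] = (1/2)^3, and likewise for blue, so P[monochromatic] = 2·(1/2)^3 = 2^{1 − 3} = 1/4.
Summing: E[X] = C(50, 3) · 2^{1 − 3} = 19600 · 1/4 = 4900.
Numerically: E[X] ≈ 4900.000000.

E[X] = C(50,3)·2^(1−C(3,2)) = 4900 ≈ 4900.000000.


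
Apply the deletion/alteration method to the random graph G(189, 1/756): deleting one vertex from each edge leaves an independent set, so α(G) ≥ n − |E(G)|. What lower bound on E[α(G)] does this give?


E[|E(G)|] = C(189, 2)·p = 17766 · (1/756) = 47/2.
E[α(G)] ≥ n − E[|E(G)|] = 189 − 47/2 = 331/2.
Numerically: ≈ 165.5000.
(This is only a lower bound; the true E[α(G)] may be larger.)

E[α(G)] ≥ 331/2 ≈ 165.5000.


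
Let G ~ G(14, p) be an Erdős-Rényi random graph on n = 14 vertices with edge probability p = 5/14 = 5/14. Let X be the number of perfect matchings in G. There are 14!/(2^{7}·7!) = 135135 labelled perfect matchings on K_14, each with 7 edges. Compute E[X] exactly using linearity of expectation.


K_14 has 14!/(2^{7}·7!) = 135135 labelled perfect matchings.
For each such perfect matching H, let X_H = 1 if all 7 edges of H are present in G. Then P[X_H = 1] = p^{7} = (5/14)^{7} = 78125/105413504.
By linearity: E[X] = Σ_H E[X_H] = 135135 · p^{7} = 135135 · 78125/105413504 = 1508203125/15059072.
Numerically: E[X] ≈ 100.2.

E[X] = 135135 · (5/14)^{7} = 1508203125/15059072 ≈ 100.2.


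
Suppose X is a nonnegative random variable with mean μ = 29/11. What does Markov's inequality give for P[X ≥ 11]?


μ = E[X] = 29/11, a = 11.
Markov: P[X ≥ 11] ≤ μ/a = (29/11)/11 = 29/121.
Numerically: ≈ 0.239669.
(Since a = 11 > μ = 2.636364, the bound 29/121 is < 1 and informative.)

P[X ≥ 11] ≤ 29/121 ≈ 0.239669.


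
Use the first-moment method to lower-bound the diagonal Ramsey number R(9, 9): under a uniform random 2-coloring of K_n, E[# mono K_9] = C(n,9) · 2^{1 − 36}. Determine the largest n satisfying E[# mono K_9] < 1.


We need C(n, 9) · 2^{1 − 36} < 1, i.e. C(n, 9) < 2^{36 − 1} = 34359738368.
Check values of n near the boundary:
  n = 60: C(60, 9) = 14783142660; 14783142660 < 34359738368? YES
  n = 61: C(61, 9) = 17341763505; 17341763505 < 34359738368? YES
  n = 62: C(62, 9) = 20286591270; 20286591270 < 34359738368? YES
  n = 63: C(63, 9) = 23667689815; 23667689815 < 34359738368? YES
  n = 64: C(64, 9) = 27540584512; 27540584512 < 34359738368? YES
  n = 65: C(65, 9) = 31966749880; 31966749880 < 34359738368? YES
  n = 66: C(66, 9) = 37014131440; 37014131440 < 34359738368? NO
The largest n with C(n, 9) < 34359738368 is n = 65 (where E[X] = 3995843735/4294967296 ≈ 0.93035). Hence R(9, 9) > 65, i.e. R(9, 9) ≥ 66.

Largest n = 65; hence R(9, 9) > 65.


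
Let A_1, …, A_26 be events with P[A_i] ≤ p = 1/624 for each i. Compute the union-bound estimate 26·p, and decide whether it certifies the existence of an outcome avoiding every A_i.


Union bound: P[∪_{i=1}^{26} A_i] ≤ Σ_i P[A_i] ≤ 26·p = 26·(1/624) = 1/24.
Numerically: 1/24 ≈ 0.042.
Is 1/24 < 1? YES.
Since P[∪ A_i] ≤ 1/24 < 1, the complement has P[∩ A_i^c] ≥ 1 − 1/24 = 23/24 > 0, so some outcome avoids every A_i.

26·p = 1/24 ≈ 0.042; existence CERTIFIED by the union bound.


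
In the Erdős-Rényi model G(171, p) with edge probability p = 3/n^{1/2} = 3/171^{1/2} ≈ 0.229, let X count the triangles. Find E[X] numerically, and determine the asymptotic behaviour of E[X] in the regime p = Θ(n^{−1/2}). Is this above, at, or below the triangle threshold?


Number of potential triangles: C(171, 3) = 818805.
Each occurs with probability p³ ≈ (0.229)³ ≈ 1.20745e-02.
By linearity: E[X] = C(171, 3)·p³ ≈ 818805 · 1.20745e-02 ≈ 9886.671.
Since α = 1/2 < 1, p = c/n^{1/2} ≫ 1/n is above the triangle threshold p ~ 1/n. Asymptotically E[X] ~ (c³/6)·n^{3(1−α)} = (3³/6)·n^{1.5} → ∞; triangles are abundant w.h.p.

E[X] ≈ 9886.671; in regime p = Θ(1/n^{1/2}) E[X] diverges (above the triangle threshold p ~ 1/n).


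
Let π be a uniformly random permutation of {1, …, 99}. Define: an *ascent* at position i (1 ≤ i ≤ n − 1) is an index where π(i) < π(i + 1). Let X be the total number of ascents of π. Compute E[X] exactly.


Write X = Σ X_I over i = 1, …, 98, with X_I the indicator of one ascent.
There are 98 indicators.
For each fixed i, the pair (π(i), π(i+1)) is a uniformly random ordered pair of distinct values from {1, …, 99}; by symmetry P[π(i) < π(i+1)] = 1/2.
By linearity: E[X] = 98 · (1/2) = (99 − 1) · (1/2) = 49 ≈ 49.00000.

E[X] = 49 = 49.00000.


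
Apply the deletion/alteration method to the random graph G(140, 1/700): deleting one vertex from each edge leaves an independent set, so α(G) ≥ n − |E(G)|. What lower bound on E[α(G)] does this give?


E[|E(G)|] = C(140, 2)·p = 9730 · (1/700) = 139/10.
E[α(G)] ≥ n − E[|E(G)|] = 140 − 139/10 = 1261/10.
Numerically: ≈ 126.1000.
(This is only a lower bound; the true E[α(G)] may be larger.)

E[α(G)] ≥ 1261/10 ≈ 126.1000.


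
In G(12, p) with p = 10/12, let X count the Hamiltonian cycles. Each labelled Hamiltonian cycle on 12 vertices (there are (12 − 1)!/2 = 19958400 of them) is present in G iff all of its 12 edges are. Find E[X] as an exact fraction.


K_12 has (12 − 1)!/2 = 19958400 labelled Hamiltonian cycles.
For each such Hamiltonian cycle H, let X_H = 1 if all 12 edges of H are present in G. Then P[X_H = 1] = p^{12} = (5/6)^{12} = 244140625/2176782336.
By linearity of expectation: E[X] = Σ_H E[X_H] = 19958400 · p^{12} = 19958400 · 244140625/2176782336 = 469970703125/209952.
Numerically: E[X] ≈ 2.23847e+06.

E[X] = 19958400 · (5/6)^{12} = 469970703125/209952 ≈ 2.23847e+06.


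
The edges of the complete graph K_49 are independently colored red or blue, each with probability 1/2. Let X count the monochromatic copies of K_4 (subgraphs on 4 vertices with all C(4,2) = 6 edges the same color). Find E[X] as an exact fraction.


Let X = Σ_S X_S over the C(49, 4) = 211876 subsets S of size 4, where X_S = 1 if the K_4 on S is monochromatic.
For a fixed S, the K_4 on S has C(4, 2) = 6 edges. P[all 6 edges red] = (1/2)^6, and likewise for blue, so P[monochromatic] = 2·(1/2)^6 = 2^{1 − 6} = 1/32.
By linearity: E[X] = C(49, 4) · 2^{1 − 6} = 211876 · 1/32 = 52969/8.
Numerically: E[X] ≈ 6621.125.

E[X] = C(49,4)·2^(1−C(4,2)) = 52969/8 ≈ 6621.125.


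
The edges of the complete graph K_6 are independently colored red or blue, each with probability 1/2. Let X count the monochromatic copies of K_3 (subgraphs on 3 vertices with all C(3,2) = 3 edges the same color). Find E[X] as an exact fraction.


Let X = Σ_S X_S over the C(6, 3) = 20 subsets S of size 3, where X_S = 1 if the K_3 on S is monochromatic.
For a fixed S, the K_3 on S has C(3, 2) = 3 edges. P[all 3 edges red] = (1/2)^3, and likewise for blue, so P[monochromatic] = 2·(1/2)^3 = 2^{1 − 3} = 1/4.
By linearity of expectation: E[X] = C(6, 3) · 2^{1 − 3} = 20 · 1/4 = 5.
Numerically: E[X] ≈ 5.00000.

E[X] = C(6,3)·2^(1−C(3,2)) = 5 ≈ 5.00000.


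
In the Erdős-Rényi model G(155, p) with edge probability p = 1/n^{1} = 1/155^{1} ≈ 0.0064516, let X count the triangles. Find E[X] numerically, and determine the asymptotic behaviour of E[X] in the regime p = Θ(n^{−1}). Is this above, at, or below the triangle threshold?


Number of potential triangles: C(155, 3) = 608685.
Each occurs with probability p³ ≈ (0.0064516)³ ≈ 2.6853748e-07.
By linearity: E[X] = C(155, 3)·p³ ≈ 608685 · 2.6853748e-07 ≈ 0.16345.
Here α = 1, so p = 1/n is exactly at the triangle threshold p ~ 1/n. Asymptotically E[X] → c³/6 = 1³/6 = 1/6 ≈ 0.16667, a bounded constant. In this regime the triangle count is asymptotically Poisson(c³/6).

E[X] ≈ 0.16345; in regime p = Θ(1/n^{1}) E[X] stays bounded (at the triangle threshold p ~ 1/n).


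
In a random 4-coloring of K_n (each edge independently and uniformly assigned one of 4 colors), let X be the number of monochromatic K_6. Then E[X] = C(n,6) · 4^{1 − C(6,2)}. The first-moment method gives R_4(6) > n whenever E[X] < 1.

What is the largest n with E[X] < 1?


We need C(n, 6) · 4^{1 − 15} < 1, i.e. C(n, 6) < 4^{15 − 1} = 268435456.
Check values of n near the boundary:
  n = 73: C(73, 6) = 170230452; 170230452 < 268435456? YES
  n = 74: C(74, 6) = 185250786; 185250786 < 268435456? YES
  n = 75: C(75, 6) = 201359550; 201359550 < 268435456? YES
  n = 76: C(76, 6) = 218618940; 218618940 < 268435456? YES
  n = 77: C(77, 6) = 237093780; 237093780 < 268435456? YES
  n = 78: C(78, 6) = 256851595; 256851595 < 268435456? YES
  n = 79: C(79, 6) = 277962685; 277962685 < 268435456? NO
  n = 80: C(80, 6) = 300500200; 300500200 < 268435456? NO
  n = 81: C(81, 6) = 324540216; 324540216 < 268435456? NO
The largest n with C(n, 6) < 268435456 is n = 78 (where E[X] = 256851595/268435456 ≈ 0.957). Hence R_4(6) > 78, i.e. R_4(6) ≥ 79.

Largest n = 78; hence R_4(6) > 78.


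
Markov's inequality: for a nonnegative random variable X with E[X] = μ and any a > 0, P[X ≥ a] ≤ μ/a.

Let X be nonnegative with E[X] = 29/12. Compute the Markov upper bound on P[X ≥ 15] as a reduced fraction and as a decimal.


μ = E[X] = 29/12, a = 15.
Markov: P[X ≥ 15] ≤ μ/a = (29/12)/15 = 29/180.
Numerically: ≈ 0.161111.
(Since a = 15 > μ = 2.416667, the bound 29/180 is < 1 and informative.)

P[X ≥ 15] ≤ 29/180 ≈ 0.161111.


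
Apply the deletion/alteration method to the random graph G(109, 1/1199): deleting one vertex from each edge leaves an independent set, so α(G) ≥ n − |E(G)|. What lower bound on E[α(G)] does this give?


E[|E(G)|] = C(109, 2)·p = 5886 · (1/1199) = 54/11.
E[α(G)] ≥ n − E[|E(G)|] = 109 − 54/11 = 1145/11.
Numerically: ≈ 104.0909.
(This is only a lower bound; the true E[α(G)] may be larger.)

E[α(G)] ≥ 1145/11 ≈ 104.0909.


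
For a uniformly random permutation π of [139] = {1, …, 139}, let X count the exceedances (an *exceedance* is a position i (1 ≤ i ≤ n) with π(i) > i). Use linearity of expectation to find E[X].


Write X = Σ_{i=1}^{139} X_i, where X_i = 1_{π(i) > i}.
For each fixed i, π(i) is uniform over {1, …, 139} (marginal of a uniform permutation), so P[π(i) > i] = (n − i)/n. Summing: Σ_{i=1}^{139} (n − i)/n = (0 + 1 + … + 138)/139 = 139(139 − 1)/(2·139) = (139 − 1)/2.
Hence E[X] = Σ_{i=1}^{139} (139 − i)/139 = 69 ≈ 69.000000.

E[X] = 69 = 69.000000.


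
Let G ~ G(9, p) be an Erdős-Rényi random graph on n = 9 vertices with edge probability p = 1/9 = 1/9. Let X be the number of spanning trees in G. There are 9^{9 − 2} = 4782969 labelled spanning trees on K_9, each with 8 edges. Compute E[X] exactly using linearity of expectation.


K_9 has 9^{9 − 2} = 4782969 labelled spanning trees.
For each such spanning tree H, let X_H = 1 if all 8 edges of H are present in G. Then P[X_H = 1] = p^{8} = (1/9)^{8} = 1/43046721.
By linearity of expectation: E[X] = Σ_H E[X_H] = 4782969 · p^{8} = 4782969 · 1/43046721 = 1/9.
Numerically: E[X] ≈ 0.1111.

E[X] = 4782969 · (1/9)^{8} = 1/9 ≈ 0.1111.


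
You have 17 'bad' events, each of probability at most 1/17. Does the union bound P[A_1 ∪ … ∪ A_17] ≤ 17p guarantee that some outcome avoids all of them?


Union bound: P[∪_{i=1}^{17} A_i] ≤ Σ_i P[A_i] ≤ 17·p = 17·(1/17) = 1.
Numerically: 1 ≈ 1.000000.
Is 1 < 1? NO.
Since the bound 1 is ≥ 1, the union bound is uninformative here; it does NOT by itself certify existence.

17·p = 1 ≈ 1.000000; existence NOT certified by the union bound.


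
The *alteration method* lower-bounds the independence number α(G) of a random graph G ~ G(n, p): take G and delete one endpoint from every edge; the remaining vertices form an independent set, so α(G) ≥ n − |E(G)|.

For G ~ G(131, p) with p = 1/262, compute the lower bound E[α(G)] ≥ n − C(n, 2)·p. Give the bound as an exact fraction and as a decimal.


E[|E(G)|] = C(131, 2)·p = 8515 · (1/262) = 65/2.
E[α(G)] ≥ n − E[|E(G)|] = 131 − 65/2 = 197/2.
Numerically: ≈ 98.5000.
(This is only a lower bound; the true E[α(G)] may be larger.)

E[α(G)] ≥ 197/2 ≈ 98.5000.


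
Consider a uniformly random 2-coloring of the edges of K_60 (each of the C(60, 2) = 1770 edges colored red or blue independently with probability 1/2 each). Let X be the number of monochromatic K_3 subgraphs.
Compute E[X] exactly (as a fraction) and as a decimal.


Let X = Σ_S X_S over the C(60, 3) = 34220 subsets S of size 3, where X_S = 1 if the K_3 on S is monochromatic.
For a fixed S, the K_3 on S has C(3, 2) = 3 edges. P[all 3 edges red] = (1/2)^3, and likewise for blue, so P[monochromatic] = 2·(1/2)^3 = 2^{1 − 3} = 1/4.
By linearity: E[X] = C(60, 3) · 2^{1 − 3} = 34220 · 1/4 = 8555.
Numerically: E[X] ≈ 8555.000000.

E[X] = C(60,3)·2^(1−C(3,2)) = 8555 ≈ 8555.000000.


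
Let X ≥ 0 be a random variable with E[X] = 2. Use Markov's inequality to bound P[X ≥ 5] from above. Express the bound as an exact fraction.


μ = E[X] = 2, a = 5.
Markov: P[X ≥ 5] ≤ μ/a = (2)/5 = 2/5.
Numerically: ≈ 0.400000.
(Since a = 5 > μ = 2.000000, the bound 2/5 is < 1 and informative.)

P[X ≥ 5] ≤ 2/5 ≈ 0.400000.


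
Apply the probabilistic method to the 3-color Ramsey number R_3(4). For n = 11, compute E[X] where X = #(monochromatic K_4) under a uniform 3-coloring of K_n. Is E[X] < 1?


E[X] = C(11, 4) · 3^{1 − 6} = 330 · 3^{−5} = 330/243.
As a reduced fraction: E[X] = 110/81 ≈ 1.35802.
Is E[X] < 1? NO.
Since E[X] ≥ 1, the first-moment bound is inconclusive at n = 11; it does NOT by itself certify R_3(4) > 11.

E[X] = 110/81 ≈ 1.35802; E[X] ≥ 1; first-moment method inconclusive here.


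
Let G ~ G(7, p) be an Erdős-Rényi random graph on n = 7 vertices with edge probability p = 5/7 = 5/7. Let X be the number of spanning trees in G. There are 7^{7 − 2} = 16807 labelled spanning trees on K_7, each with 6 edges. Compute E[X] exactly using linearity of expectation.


K_7 has 7^{7 − 2} = 16807 labelled spanning trees.
For each such spanning tree H, let X_H = 1 if all 6 edges of H are present in G. Then P[X_H = 1] = p^{6} = (5/7)^{6} = 15625/117649.
Summing the indicators: E[X] = Σ_H E[X_H] = 16807 · p^{6} = 16807 · 15625/117649 = 15625/7.
Numerically: E[X] ≈ 2.23e+03.

E[X] = 16807 · (5/7)^{6} = 15625/7 ≈ 2.23e+03.


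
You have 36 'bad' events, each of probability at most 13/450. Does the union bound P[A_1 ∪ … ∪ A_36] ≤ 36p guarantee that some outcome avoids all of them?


Union bound: P[∪_{i=1}^{36} A_i] ≤ Σ_i P[A_i] ≤ 36·p = 36·(13/450) = 26/25.
Numerically: 26/25 ≈ 1.040.
Is 26/25 < 1? NO.
Since the bound 26/25 is ≥ 1, the union bound is uninformative here; it does NOT by itself certify existence.

36·p = 26/25 ≈ 1.040; existence NOT certified by the union bound.


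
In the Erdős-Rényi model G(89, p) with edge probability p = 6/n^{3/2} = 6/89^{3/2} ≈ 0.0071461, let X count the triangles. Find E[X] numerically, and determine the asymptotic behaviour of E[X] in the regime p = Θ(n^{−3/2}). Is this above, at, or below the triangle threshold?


Number of potential triangles: C(89, 3) = 113564.
Each occurs with probability p³ ≈ (0.0071461)³ ≈ 3.6492089e-07.
By linearity: E[X] = C(89, 3)·p³ ≈ 113564 · 3.6492089e-07 ≈ 0.04144.
Since α = 3/2 > 1, p = c/n^{3/2} = o(1/n) is below the triangle threshold p ~ 1/n. Asymptotically E[X] ~ (c³/6)·n^{3(1−α)} = (6³/6)·n^{-1.5} → 0, so by Markov's inequality G has no triangles w.h.p.

E[X] ≈ 0.04144; in regime p = Θ(1/n^{3/2}) E[X] tends to 0 (below the triangle threshold p ~ 1/n).


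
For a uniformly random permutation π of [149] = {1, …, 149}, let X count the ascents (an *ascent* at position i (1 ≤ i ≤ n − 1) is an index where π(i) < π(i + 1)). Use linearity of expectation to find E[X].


Write X = Σ X_I over i = 1, …, 148, with X_I the indicator of one ascent.
There are 148 indicators.
For each fixed i, the pair (π(i), π(i+1)) is a uniformly random ordered pair of distinct values from {1, …, 149}; by symmetry P[π(i) < π(i+1)] = 1/2.
By linearity: E[X] = 148 · (1/2) = (149 − 1) · (1/2) = 74 ≈ 74.00000.

E[X] = 74 = 74.00000.


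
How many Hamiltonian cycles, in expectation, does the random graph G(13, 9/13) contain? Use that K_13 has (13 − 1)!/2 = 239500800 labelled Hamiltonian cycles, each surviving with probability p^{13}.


K_13 has (13 − 1)!/2 = 239500800 labelled Hamiltonian cycles.
For each such Hamiltonian cycle H, let X_H = 1 if all 13 edges of H are present in G. Then P[X_H = 1] = p^{13} = (9/13)^{13} = 2541865828329/302875106592253.
By linearity of expectation: E[X] = Σ_H E[X_H] = 239500800 · p^{13} = 239500800 · 2541865828329/302875106592253 = 608778899377458163200/302875106592253.
Numerically: E[X] ≈ 2.01e+06.

E[X] = 239500800 · (9/13)^{13} = 608778899377458163200/302875106592253 ≈ 2.01e+06.


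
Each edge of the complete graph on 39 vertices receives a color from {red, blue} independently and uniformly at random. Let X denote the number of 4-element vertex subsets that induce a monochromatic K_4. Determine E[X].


Let X = Σ_S X_S over the C(39, 4) = 82251 subsets S of size 4, where X_S = 1 if the K_4 on S is monochromatic.
For a fixed S, the K_4 on S has C(4, 2) = 6 edges. P[all 6 edges red] = (1/2)^6, and likewise for blue, so P[monochromatic] = 2·(1/2)^6 = 2^{1 − 6} = 1/32.
By linearity of expectation: E[X] = C(39, 4) · 2^{1 − 6} = 82251 · 1/32 = 82251/32.
Numerically: E[X] ≈ 2570.3438.

E[X] = C(39,4)·2^(1−C(4,2)) = 82251/32 ≈ 2570.3438.


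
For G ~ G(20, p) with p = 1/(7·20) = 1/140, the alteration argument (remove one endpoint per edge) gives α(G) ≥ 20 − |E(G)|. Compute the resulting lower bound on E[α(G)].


E[|E(G)|] = C(20, 2)·p = 190 · (1/140) = 19/14.
E[α(G)] ≥ n − E[|E(G)|] = 20 − 19/14 = 261/14.
Numerically: ≈ 18.64286.
(This is only a lower bound; the true E[α(G)] may be larger.)

E[α(G)] ≥ 261/14 ≈ 18.64286.


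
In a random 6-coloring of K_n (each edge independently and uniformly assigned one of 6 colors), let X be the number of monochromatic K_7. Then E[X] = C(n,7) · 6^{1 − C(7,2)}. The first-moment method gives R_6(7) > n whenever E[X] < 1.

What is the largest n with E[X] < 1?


We need C(n, 7) · 6^{1 − 21} < 1, i.e. C(n, 7) < 6^{21 − 1} = 3656158440062976.
Check values of n near the boundary:
  n = 562: C(562, 7) = 3384017972944752; 3384017972944752 < 3656158440062976? YES
  n = 563: C(563, 7) = 3426622515769596; 3426622515769596 < 3656158440062976? YES
  n = 564: C(564, 7) = 3469685994423792; 3469685994423792 < 3656158440062976? YES
  n = 565: C(565, 7) = 3513212521235560; 3513212521235560 < 3656158440062976? YES
  n = 566: C(566, 7) = 3557206237959440; 3557206237959440 < 3656158440062976? YES
  n = 567: C(567, 7) = 3601671315933933; 3601671315933933 < 3656158440062976? YES
  n = 568: C(568, 7) = 3646611956239704; 3646611956239704 < 3656158440062976? YES
  n = 569: C(569, 7) = 3692032389858348; 3692032389858348 < 3656158440062976? NO
  n = 570: C(570, 7) = 3737936877831720; 3737936877831720 < 3656158440062976? NO
The largest n with C(n, 7) < 3656158440062976 is n = 568 (where E[X] = 16882462760369/16926659444736 ≈ 0.997). Hence R_6(7) > 568, i.e. R_6(7) ≥ 569.

Largest n = 568; hence R_6(7) > 568.


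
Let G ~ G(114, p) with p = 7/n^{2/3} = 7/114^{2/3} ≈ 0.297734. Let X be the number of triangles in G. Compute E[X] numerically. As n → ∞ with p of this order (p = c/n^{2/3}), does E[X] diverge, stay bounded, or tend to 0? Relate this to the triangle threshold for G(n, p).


Number of potential triangles: C(114, 3) = 240464.
Each occurs with probability p³ ≈ (0.297734)³ ≈ 2.63927362e-02.
By linearity: E[X] = C(114, 3)·p³ ≈ 240464 · 2.63927362e-02 ≈ 6346.502924.
Since α = 2/3 < 1, p = c/n^{2/3} ≫ 1/n is above the triangle threshold p ~ 1/n. Asymptotically E[X] ~ (c³/6)·n^{3(1−α)} = (7³/6)·n^{1} → ∞; triangles are abundant w.h.p.

E[X] ≈ 6346.502924; in regime p = Θ(1/n^{2/3}) E[X] diverges (above the triangle threshold p ~ 1/n).


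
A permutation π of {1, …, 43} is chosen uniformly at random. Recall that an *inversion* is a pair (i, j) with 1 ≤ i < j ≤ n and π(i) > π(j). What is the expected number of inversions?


Write X = Σ X_I over the C(43, 2) = 903 pairs i < j, with X_I the indicator of one inversion.
There are 903 indicators.
For each fixed pair i < j, the values π(i) and π(j) are two distinct elements of {1, …, 43} in uniformly random order; by symmetry P[π(i) > π(j)] = 1/2.
By linearity: E[X] = 903 · (1/2) = C(43, 2) · (1/2) = 903/2 = 903/2 ≈ 451.500.

E[X] = 903/2 = 451.500.


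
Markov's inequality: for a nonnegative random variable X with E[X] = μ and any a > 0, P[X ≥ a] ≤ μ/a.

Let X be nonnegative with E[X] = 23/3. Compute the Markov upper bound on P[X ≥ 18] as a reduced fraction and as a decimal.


μ = E[X] = 23/3, a = 18.
Markov: P[X ≥ 18] ≤ μ/a = (23/3)/18 = 23/54.
Numerically: ≈ 0.426.
(Since a = 18 > μ = 7.667, the bound 23/54 is < 1 and informative.)

P[X ≥ 18] ≤ 23/54 ≈ 0.426.


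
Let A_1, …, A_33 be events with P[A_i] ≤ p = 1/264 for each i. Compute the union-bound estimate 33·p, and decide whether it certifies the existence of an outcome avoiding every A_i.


Union bound: P[∪_{i=1}^{33} A_i] ≤ Σ_i P[A_i] ≤ 33·p = 33·(1/264) = 1/8.
Numerically: 1/8 ≈ 0.1250.
Is 1/8 < 1? YES.
Since P[∪ A_i] ≤ 1/8 < 1, the complement has P[∩ A_i^c] ≥ 1 − 1/8 = 7/8 > 0, so some outcome avoids every A_i.

33·p = 1/8 ≈ 0.1250; existence CERTIFIED by the union bound.


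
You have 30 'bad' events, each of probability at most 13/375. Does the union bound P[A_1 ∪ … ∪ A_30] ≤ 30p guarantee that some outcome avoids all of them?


Union bound: P[∪_{i=1}^{30} A_i] ≤ Σ_i P[A_i] ≤ 30·p = 30·(13/375) = 26/25.
Numerically: 26/25 ≈ 1.04000.
Is 26/25 < 1? NO.
Since the bound 26/25 is ≥ 1, the union bound is uninformative here; it does NOT by itself certify existence.

30·p = 26/25 ≈ 1.04000; existence NOT certified by the union bound.


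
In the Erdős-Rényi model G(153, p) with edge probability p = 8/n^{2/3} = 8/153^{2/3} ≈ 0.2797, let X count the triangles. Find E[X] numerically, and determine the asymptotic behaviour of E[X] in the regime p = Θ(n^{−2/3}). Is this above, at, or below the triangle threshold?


Number of potential triangles: C(153, 3) = 585276.
Each occurs with probability p³ ≈ (0.2797)³ ≈ 2.187193e-02.
By linearity: E[X] = C(153, 3)·p³ ≈ 585276 · 2.187193e-02 ≈ 12801.1155.
Since α = 2/3 < 1, p = c/n^{2/3} ≫ 1/n is above the triangle threshold p ~ 1/n. Asymptotically E[X] ~ (c³/6)·n^{3(1−α)} = (8³/6)·n^{1} → ∞; triangles are abundant w.h.p.

E[X] ≈ 12801.1155; in regime p = Θ(1/n^{2/3}) E[X] diverges (above the triangle threshold p ~ 1/n).
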